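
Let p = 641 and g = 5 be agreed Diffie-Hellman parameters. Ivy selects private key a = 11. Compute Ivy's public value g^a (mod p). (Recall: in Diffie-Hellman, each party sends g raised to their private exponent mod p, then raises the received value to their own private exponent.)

Public value = 5^11 (mod 641).
5^1 ≡ 5 (mod 641)
5^2 = (5^1)^2 ≡ 5^2 = 25 ≡ 25 (mod 641)
5^4 = (5^2)^2 ≡ 25^2 = 625 ≡ 625 (mod 641)
5^8 = (5^4)^2 ≡ 625^2 = 390625 ≡ 256 (mod 641)
5^11 = 5^8 · 5^2 · 5^1 ≡ 256 · 25 · 5 ≡ 591 (mod 641).

591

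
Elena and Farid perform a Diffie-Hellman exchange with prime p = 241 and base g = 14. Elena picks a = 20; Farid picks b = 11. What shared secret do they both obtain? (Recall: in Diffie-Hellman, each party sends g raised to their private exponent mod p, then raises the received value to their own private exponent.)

237

Elena sends A = g^a mod p = 14^20 mod 241.
14^1 ≡ 14 (mod 241)
14^2 = (14^1)^2 ≡ 14^2 = 196 ≡ 196 (mod 241)
14^4 = (14^2)^2 ≡ 196^2 = 38416 ≡ 97 (mod 241)
14^8 = (14^4)^2 ≡ 97^2 = 9409 ≡ 10 (mod 241)
14^16 = (14^8)^2 ≡ 10^2 = 100 ≡ 100 (mod 241)
14^20 = 14^16 · 14^4 ≡ 100 · 97 ≡ 60 (mod 241).
So A = 60. Farid then computes K = A^b mod p = 60^11 mod 241.
60^1 ≡ 60 (mod 241)
60^2 = (60^1)^2 ≡ 60^2 = 3600 ≡ 226 (mod 241)
60^4 = (60^2)^2 ≡ 226^2 = 51076 ≡ 225 (mod 241)
60^8 = (60^4)^2 ≡ 225^2 = 50625 ≡ 15 (mod 241)
60^11 = 60^8 · 60^2 · 60^1 ≡ 15 · 226 · 60 ≡ 237 (mod 241).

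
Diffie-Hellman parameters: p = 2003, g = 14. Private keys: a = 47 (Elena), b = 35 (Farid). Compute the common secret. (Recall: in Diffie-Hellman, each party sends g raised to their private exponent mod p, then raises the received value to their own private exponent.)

740

Elena sends A = g^a mod p = 14^47 mod 2003.
14^1 ≡ 14 (mod 2003)
14^2 = (14^1)^2 ≡ 14^2 = 196 ≡ 196 (mod 2003)
14^4 = (14^2)^2 ≡ 196^2 = 38416 ≡ 359 (mod 2003)
14^8 = (14^4)^2 ≡ 359^2 = 128881 ≡ 689 (mod 2003)
14^16 = (14^8)^2 ≡ 689^2 = 474721 ≡ 10 (mod 2003)
14^32 = (14^16)^2 ≡ 10^2 = 100 ≡ 100 (mod 2003)
14^47 = 14^32 · 14^8 · 14^4 · 14^2 · 14^1 ≡ 100 · 689 · 359 · 196 · 14 ≡ 1216 (mod 2003).
So A = 1216. Farid then computes K = A^b mod p = 1216^35 mod 2003.
1216^1 ≡ 1216 (mod 2003)
1216^2 = (1216^1)^2 ≡ 1216^2 = 1478656 ≡ 442 (mod 2003)
1216^4 = (1216^2)^2 ≡ 442^2 = 195364 ≡ 1073 (mod 2003)
1216^8 = (1216^4)^2 ≡ 1073^2 = 1151329 ≡ 1607 (mod 2003)
1216^16 = (1216^8)^2 ≡ 1607^2 = 2582449 ≡ 582 (mod 2003)
1216^32 = (1216^16)^2 ≡ 582^2 = 338724 ≡ 217 (mod 2003)
1216^35 = 1216^32 · 1216^2 · 1216^1 ≡ 217 · 442 · 1216 ≡ 740 (mod 2003).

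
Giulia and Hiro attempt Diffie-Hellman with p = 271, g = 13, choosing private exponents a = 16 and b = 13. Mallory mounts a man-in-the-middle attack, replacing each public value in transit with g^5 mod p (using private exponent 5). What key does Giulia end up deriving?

125

Giulia receives Mallory's public value M = 13^5 mod 271 instead of the honest one.
13^1 ≡ 13 (mod 271)
13^2 = (13^1)^2 ≡ 13^2 = 169 ≡ 169 (mod 271)
13^4 = (13^2)^2 ≡ 169^2 = 28561 ≡ 106 (mod 271)
13^5 = 13^4 · 13^1 ≡ 106 · 13 ≡ 23 (mod 271).
So M = 23. Giulia computes K = M^16 mod 271.
23^1 ≡ 23 (mod 271)
23^2 = (23^1)^2 ≡ 23^2 = 529 ≡ 258 (mod 271)
23^4 = (23^2)^2 ≡ 258^2 = 66564 ≡ 169 (mod 271)
23^8 = (23^4)^2 ≡ 169^2 = 28561 ≡ 106 (mod 271)
23^16 = (23^8)^2 ≡ 106^2 = 11236 ≡ 125 (mod 271)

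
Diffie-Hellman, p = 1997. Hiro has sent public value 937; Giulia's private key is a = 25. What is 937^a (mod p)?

568

Shared key K = 937^25 mod 1997.
937^1 ≡ 937 (mod 1997)
937^2 = (937^1)^2 ≡ 937^2 = 877969 ≡ 1286 (mod 1997)
937^4 = (937^2)^2 ≡ 1286^2 = 1653796 ≡ 280 (mod 1997)
937^8 = (937^4)^2 ≡ 280^2 = 78400 ≡ 517 (mod 1997)
937^16 = (937^8)^2 ≡ 517^2 = 267289 ≡ 1688 (mod 1997)
937^25 = 937^16 · 937^8 · 937^1 ≡ 1688 · 517 · 937 ≡ 568 (mod 1997).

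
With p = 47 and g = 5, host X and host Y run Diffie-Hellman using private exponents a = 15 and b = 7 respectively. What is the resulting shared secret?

Host Y sends B = g^b mod p = 5^7 mod 47.
5^1 ≡ 5 (mod 47)
5^2 = (5^1)^2 ≡ 5^2 = 25 ≡ 25 (mod 47)
5^4 = (5^2)^2 ≡ 25^2 = 625 ≡ 14 (mod 47)
5^7 = 5^4 · 5^2 · 5^1 ≡ 14 · 25 · 5 ≡ 11 (mod 47).
So B = 11. Host X then computes K = B^a mod p = 11^15 mod 47.
11^1 ≡ 11 (mod 47)
11^2 = (11^1)^2 ≡ 11^2 = 121 ≡ 27 (mod 47)
11^4 = (11^2)^2 ≡ 27^2 = 729 ≡ 24 (mod 47)
11^8 = (11^4)^2 ≡ 24^2 = 576 ≡ 12 (mod 47)
11^15 = 11^8 · 11^4 · 11^2 · 11^1 ≡ 12 · 24 · 27 · 11 ≡ 43 (mod 47).

43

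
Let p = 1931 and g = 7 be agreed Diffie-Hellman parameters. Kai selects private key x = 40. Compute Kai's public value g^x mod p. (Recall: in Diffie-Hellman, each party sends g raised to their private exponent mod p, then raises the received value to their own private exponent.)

Public value = 7^40 mod 1931.
7^1 ≡ 7 (mod 1931)
7^2 = (7^1)^2 ≡ 7^2 = 49 ≡ 49 (mod 1931)
7^4 = (7^2)^2 ≡ 49^2 = 2401 ≡ 470 (mod 1931)
7^8 = (7^4)^2 ≡ 470^2 = 220900 ≡ 766 (mod 1931)
7^16 = (7^8)^2 ≡ 766^2 = 586756 ≡ 1663 (mod 1931)
7^32 = (7^16)^2 ≡ 1663^2 = 2765569 ≡ 377 (mod 1931)
7^40 = 7^32 · 7^8 ≡ 377 · 766 ≡ 1063 (mod 1931).

1063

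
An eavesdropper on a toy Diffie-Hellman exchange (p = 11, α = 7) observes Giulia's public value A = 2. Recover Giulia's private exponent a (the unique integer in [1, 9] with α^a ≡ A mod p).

Try successive powers of 7 modulo 11:
7^1 ≡ 7
7^2 ≡ 5
7^3 ≡ 2
Found: a = 3.

3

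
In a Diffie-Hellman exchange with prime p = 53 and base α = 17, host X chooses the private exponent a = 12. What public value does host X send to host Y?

28

Public value = 17^12 mod 53.
17^1 ≡ 17 (mod 53)
17^2 = (17^1)^2 ≡ 17^2 = 289 ≡ 24 (mod 53)
17^4 = (17^2)^2 ≡ 24^2 = 576 ≡ 46 (mod 53)
17^8 = (17^4)^2 ≡ 46^2 = 2116 ≡ 49 (mod 53)
17^12 = 17^8 · 17^4 ≡ 49 · 46 ≡ 28 (mod 53).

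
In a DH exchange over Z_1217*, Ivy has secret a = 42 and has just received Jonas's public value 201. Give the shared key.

689

Shared key K = 201^42 mod 1217.
201^1 ≡ 201 (mod 1217)
201^2 = (201^1)^2 ≡ 201^2 = 40401 ≡ 240 (mod 1217)
201^4 = (201^2)^2 ≡ 240^2 = 57600 ≡ 401 (mod 1217)
201^8 = (201^4)^2 ≡ 401^2 = 160801 ≡ 157 (mod 1217)
201^16 = (201^8)^2 ≡ 157^2 = 24649 ≡ 309 (mod 1217)
201^32 = (201^16)^2 ≡ 309^2 = 95481 ≡ 555 (mod 1217)
201^42 = 201^32 · 201^8 · 201^2 ≡ 555 · 157 · 240 ≡ 689 (mod 1217).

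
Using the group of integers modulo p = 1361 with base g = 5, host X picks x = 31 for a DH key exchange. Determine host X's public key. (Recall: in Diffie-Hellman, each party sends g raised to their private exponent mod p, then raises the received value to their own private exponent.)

Public value = 5^31 mod 1361.
5^1 ≡ 5 (mod 1361)
5^2 = (5^1)^2 ≡ 5^2 = 25 ≡ 25 (mod 1361)
5^4 = (5^2)^2 ≡ 25^2 = 625 ≡ 625 (mod 1361)
5^8 = (5^4)^2 ≡ 625^2 = 390625 ≡ 18 (mod 1361)
5^16 = (5^8)^2 ≡ 18^2 = 324 ≡ 324 (mod 1361)
5^31 = 5^16 · 5^8 · 5^4 · 5^2 · 5^1 ≡ 324 · 18 · 625 · 25 · 5 ≡ 308 (mod 1361).

308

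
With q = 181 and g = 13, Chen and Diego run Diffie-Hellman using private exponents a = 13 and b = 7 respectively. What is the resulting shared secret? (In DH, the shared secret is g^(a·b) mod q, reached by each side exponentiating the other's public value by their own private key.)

13

Chen sends A = g^a mod q = 13^13 mod 181.
13^1 ≡ 13 (mod 181)
13^2 = (13^1)^2 ≡ 13^2 = 169 ≡ 169 (mod 181)
13^4 = (13^2)^2 ≡ 169^2 = 28561 ≡ 144 (mod 181)
13^8 = (13^4)^2 ≡ 144^2 = 20736 ≡ 102 (mod 181)
13^13 = 13^8 · 13^4 · 13^1 ≡ 102 · 144 · 13 ≡ 170 (mod 181).
So A = 170. Diego then computes K = A^b mod q = 170^7 mod 181.
170^1 ≡ 170 (mod 181)
170^2 = (170^1)^2 ≡ 170^2 = 28900 ≡ 121 (mod 181)
170^4 = (170^2)^2 ≡ 121^2 = 14641 ≡ 161 (mod 181)
170^7 = 170^4 · 170^2 · 170^1 ≡ 161 · 121 · 170 ≡ 13 (mod 181).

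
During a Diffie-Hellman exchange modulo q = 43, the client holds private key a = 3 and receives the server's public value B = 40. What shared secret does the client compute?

16

Shared key K = 40^3 mod 43.
40^1 ≡ 40 (mod 43)
40^2 = (40^1)^2 ≡ 40^2 = 1600 ≡ 9 (mod 43)
40^3 = 40^2 · 40^1 ≡ 9 · 40 ≡ 16 (mod 43).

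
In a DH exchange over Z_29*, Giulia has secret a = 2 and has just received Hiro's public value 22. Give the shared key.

Shared key K = 22^2 mod 29.
22^1 ≡ 22 (mod 29)
22^2 = (22^1)^2 ≡ 22^2 = 484 ≡ 20 (mod 29)

20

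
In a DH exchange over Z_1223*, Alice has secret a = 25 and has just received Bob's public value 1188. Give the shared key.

954

Shared key K = 1188^25 mod 1223.
1188^1 ≡ 1188 (mod 1223)
1188^2 = (1188^1)^2 ≡ 1188^2 = 1411344 ≡ 2 (mod 1223)
1188^4 = (1188^2)^2 ≡ 2^2 = 4 ≡ 4 (mod 1223)
1188^8 = (1188^4)^2 ≡ 4^2 = 16 ≡ 16 (mod 1223)
1188^16 = (1188^8)^2 ≡ 16^2 = 256 ≡ 256 (mod 1223)
1188^25 = 1188^16 · 1188^8 · 1188^1 ≡ 256 · 16 · 1188 ≡ 954 (mod 1223).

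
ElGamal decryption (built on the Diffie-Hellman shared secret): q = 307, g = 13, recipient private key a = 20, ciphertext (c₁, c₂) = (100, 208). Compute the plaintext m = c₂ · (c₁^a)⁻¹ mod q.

Shared mask s = c₁^a mod q = 100^20 mod 307.
100^1 ≡ 100 (mod 307)
100^2 = (100^1)^2 ≡ 100^2 = 10000 ≡ 176 (mod 307)
100^4 = (100^2)^2 ≡ 176^2 = 30976 ≡ 276 (mod 307)
100^8 = (100^4)^2 ≡ 276^2 = 76176 ≡ 40 (mod 307)
100^16 = (100^8)^2 ≡ 40^2 = 1600 ≡ 65 (mod 307)
100^20 = 100^16 · 100^4 ≡ 65 · 276 ≡ 134 (mod 307).
So s = 134; s⁻¹ ≡ 181 (mod 307).
m = c₂ · s⁻¹ mod 307 = 208 · 181 mod 307 = 194.

194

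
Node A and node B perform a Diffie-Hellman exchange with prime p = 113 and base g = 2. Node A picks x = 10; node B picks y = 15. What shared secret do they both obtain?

7

Node B sends B = g^y mod p = 2^15 mod 113.
2^1 ≡ 2 (mod 113)
2^2 = (2^1)^2 ≡ 2^2 = 4 ≡ 4 (mod 113)
2^4 = (2^2)^2 ≡ 4^2 = 16 ≡ 16 (mod 113)
2^8 = (2^4)^2 ≡ 16^2 = 256 ≡ 30 (mod 113)
2^15 = 2^8 · 2^4 · 2^2 · 2^1 ≡ 30 · 16 · 4 · 2 ≡ 111 (mod 113).
So B = 111. Node A then computes K = B^x mod p = 111^10 mod 113.
111^1 ≡ 111 (mod 113)
111^2 = (111^1)^2 ≡ 111^2 = 12321 ≡ 4 (mod 113)
111^4 = (111^2)^2 ≡ 4^2 = 16 ≡ 16 (mod 113)
111^8 = (111^4)^2 ≡ 16^2 = 256 ≡ 30 (mod 113)
111^10 = 111^8 · 111^2 ≡ 30 · 4 ≡ 7 (mod 113).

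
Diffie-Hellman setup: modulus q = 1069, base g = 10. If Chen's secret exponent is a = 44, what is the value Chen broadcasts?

Public value = 10^44 mod 1069.
10^1 ≡ 10 (mod 1069)
10^2 = (10^1)^2 ≡ 10^2 = 100 ≡ 100 (mod 1069)
10^4 = (10^2)^2 ≡ 100^2 = 10000 ≡ 379 (mod 1069)
10^8 = (10^4)^2 ≡ 379^2 = 143641 ≡ 395 (mod 1069)
10^16 = (10^8)^2 ≡ 395^2 = 156025 ≡ 1020 (mod 1069)
10^32 = (10^16)^2 ≡ 1020^2 = 1040400 ≡ 263 (mod 1069)
10^44 = 10^32 · 10^8 · 10^4 ≡ 263 · 395 · 379 ≡ 76 (mod 1069).

76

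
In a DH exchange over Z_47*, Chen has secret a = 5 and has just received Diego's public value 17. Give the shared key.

34

Shared key K = 17^5 mod 47.
17^1 ≡ 17 (mod 47)
17^2 = (17^1)^2 ≡ 17^2 = 289 ≡ 7 (mod 47)
17^4 = (17^2)^2 ≡ 7^2 = 49 ≡ 2 (mod 47)
17^5 = 17^4 · 17^1 ≡ 2 · 17 ≡ 34 (mod 47).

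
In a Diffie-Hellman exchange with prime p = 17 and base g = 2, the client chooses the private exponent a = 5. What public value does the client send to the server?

Public value = 2^5 mod 17.
2^1 ≡ 2 (mod 17)
2^2 = (2^1)^2 ≡ 2^2 = 4 ≡ 4 (mod 17)
2^4 = (2^2)^2 ≡ 4^2 = 16 ≡ 16 (mod 17)
2^5 = 2^4 · 2^1 ≡ 16 · 2 ≡ 15 (mod 17).

15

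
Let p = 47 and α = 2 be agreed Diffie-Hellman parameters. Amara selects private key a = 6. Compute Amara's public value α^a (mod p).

Public value = 2^6 (mod 47).
2^1 ≡ 2 (mod 47)
2^2 = (2^1)^2 ≡ 2^2 = 4 ≡ 4 (mod 47)
2^4 = (2^2)^2 ≡ 4^2 = 16 ≡ 16 (mod 47)
2^6 = 2^4 · 2^2 ≡ 16 · 4 ≡ 17 (mod 47).

17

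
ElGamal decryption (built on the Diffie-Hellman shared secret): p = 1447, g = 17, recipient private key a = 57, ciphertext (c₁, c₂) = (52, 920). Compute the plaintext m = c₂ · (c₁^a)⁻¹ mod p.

Shared mask s = c₁^a mod p = 52^57 mod 1447.
52^1 ≡ 52 (mod 1447)
52^2 = (52^1)^2 ≡ 52^2 = 2704 ≡ 1257 (mod 1447)
52^4 = (52^2)^2 ≡ 1257^2 = 1580049 ≡ 1372 (mod 1447)
52^8 = (52^4)^2 ≡ 1372^2 = 1882384 ≡ 1284 (mod 1447)
52^16 = (52^8)^2 ≡ 1284^2 = 1648656 ≡ 523 (mod 1447)
52^32 = (52^16)^2 ≡ 523^2 = 273529 ≡ 46 (mod 1447)
52^57 = 52^32 · 52^16 · 52^8 · 52^1 ≡ 46 · 523 · 1284 · 52 ≡ 1420 (mod 1447).
So s = 1420; s⁻¹ ≡ 1179 (mod 1447).
m = c₂ · s⁻¹ mod 1447 = 920 · 1179 mod 1447 = 877.

877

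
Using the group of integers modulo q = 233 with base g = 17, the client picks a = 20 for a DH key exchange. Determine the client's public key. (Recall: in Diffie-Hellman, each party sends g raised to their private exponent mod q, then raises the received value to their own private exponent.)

58

Public value = 17^20 (mod 233).
17^1 ≡ 17 (mod 233)
17^2 = (17^1)^2 ≡ 17^2 = 289 ≡ 56 (mod 233)
17^4 = (17^2)^2 ≡ 56^2 = 3136 ≡ 107 (mod 233)
17^8 = (17^4)^2 ≡ 107^2 = 11449 ≡ 32 (mod 233)
17^16 = (17^8)^2 ≡ 32^2 = 1024 ≡ 92 (mod 233)
17^20 = 17^16 · 17^4 ≡ 92 · 107 ≡ 58 (mod 233).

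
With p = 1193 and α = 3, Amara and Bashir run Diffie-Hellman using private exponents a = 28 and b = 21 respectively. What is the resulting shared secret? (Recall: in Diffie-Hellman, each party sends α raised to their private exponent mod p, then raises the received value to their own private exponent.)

Bashir sends B = α^b mod p = 3^21 mod 1193.
3^1 ≡ 3 (mod 1193)
3^2 = (3^1)^2 ≡ 3^2 = 9 ≡ 9 (mod 1193)
3^4 = (3^2)^2 ≡ 9^2 = 81 ≡ 81 (mod 1193)
3^8 = (3^4)^2 ≡ 81^2 = 6561 ≡ 596 (mod 1193)
3^16 = (3^8)^2 ≡ 596^2 = 355216 ≡ 895 (mod 1193)
3^21 = 3^16 · 3^4 · 3^1 ≡ 895 · 81 · 3 ≡ 359 (mod 1193).
So B = 359. Amara then computes K = B^a mod p = 359^28 mod 1193.
359^1 ≡ 359 (mod 1193)
359^2 = (359^1)^2 ≡ 359^2 = 128881 ≡ 37 (mod 1193)
359^4 = (359^2)^2 ≡ 37^2 = 1369 ≡ 176 (mod 1193)
359^8 = (359^4)^2 ≡ 176^2 = 30976 ≡ 1151 (mod 1193)
359^16 = (359^8)^2 ≡ 1151^2 = 1324801 ≡ 571 (mod 1193)
359^28 = 359^16 · 359^8 · 359^4 ≡ 571 · 1151 · 176 ≡ 2 (mod 1193).

2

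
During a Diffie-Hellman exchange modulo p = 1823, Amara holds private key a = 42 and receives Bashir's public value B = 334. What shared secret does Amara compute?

Shared key K = 334^42 mod 1823.
334^1 ≡ 334 (mod 1823)
334^2 = (334^1)^2 ≡ 334^2 = 111556 ≡ 353 (mod 1823)
334^4 = (334^2)^2 ≡ 353^2 = 124609 ≡ 645 (mod 1823)
334^8 = (334^4)^2 ≡ 645^2 = 416025 ≡ 381 (mod 1823)
334^16 = (334^8)^2 ≡ 381^2 = 145161 ≡ 1144 (mod 1823)
334^32 = (334^16)^2 ≡ 1144^2 = 1308736 ≡ 1645 (mod 1823)
334^42 = 334^32 · 334^8 · 334^2 ≡ 1645 · 381 · 353 ≡ 1705 (mod 1823).

1705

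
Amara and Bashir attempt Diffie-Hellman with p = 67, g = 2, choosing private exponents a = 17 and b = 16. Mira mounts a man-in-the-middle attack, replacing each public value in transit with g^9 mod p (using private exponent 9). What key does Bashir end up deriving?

9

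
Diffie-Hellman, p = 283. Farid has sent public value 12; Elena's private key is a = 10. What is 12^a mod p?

Shared key K = 12^10 mod 283.
12^1 ≡ 12 (mod 283)
12^2 = (12^1)^2 ≡ 12^2 = 144 ≡ 144 (mod 283)
12^4 = (12^2)^2 ≡ 144^2 = 20736 ≡ 77 (mod 283)
12^8 = (12^4)^2 ≡ 77^2 = 5929 ≡ 269 (mod 283)
12^10 = 12^8 · 12^2 ≡ 269 · 144 ≡ 248 (mod 283).

248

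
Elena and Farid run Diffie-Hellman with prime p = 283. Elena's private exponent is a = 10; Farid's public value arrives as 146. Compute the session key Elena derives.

236

Shared key K = 146^10 mod 283.
146^1 ≡ 146 (mod 283)
146^2 = (146^1)^2 ≡ 146^2 = 21316 ≡ 91 (mod 283)
146^4 = (146^2)^2 ≡ 91^2 = 8281 ≡ 74 (mod 283)
146^8 = (146^4)^2 ≡ 74^2 = 5476 ≡ 99 (mod 283)
146^10 = 146^8 · 146^2 ≡ 99 · 91 ≡ 236 (mod 283).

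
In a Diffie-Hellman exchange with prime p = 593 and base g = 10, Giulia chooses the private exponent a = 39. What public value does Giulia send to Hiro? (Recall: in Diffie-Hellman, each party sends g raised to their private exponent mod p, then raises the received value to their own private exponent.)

88

Public value = 10^39 (mod 593).
10^1 ≡ 10 (mod 593)
10^2 = (10^1)^2 ≡ 10^2 = 100 ≡ 100 (mod 593)
10^4 = (10^2)^2 ≡ 100^2 = 10000 ≡ 512 (mod 593)
10^8 = (10^4)^2 ≡ 512^2 = 262144 ≡ 38 (mod 593)
10^16 = (10^8)^2 ≡ 38^2 = 1444 ≡ 258 (mod 593)
10^32 = (10^16)^2 ≡ 258^2 = 66564 ≡ 148 (mod 593)
10^39 = 10^32 · 10^4 · 10^2 · 10^1 ≡ 148 · 512 · 100 · 10 ≡ 88 (mod 593).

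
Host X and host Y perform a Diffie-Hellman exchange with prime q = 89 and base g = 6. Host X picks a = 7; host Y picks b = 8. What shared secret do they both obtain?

45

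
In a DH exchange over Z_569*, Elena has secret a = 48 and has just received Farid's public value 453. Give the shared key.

165

Shared key K = 453^48 mod 569.
453^1 ≡ 453 (mod 569)
453^2 = (453^1)^2 ≡ 453^2 = 205209 ≡ 369 (mod 569)
453^4 = (453^2)^2 ≡ 369^2 = 136161 ≡ 170 (mod 569)
453^8 = (453^4)^2 ≡ 170^2 = 28900 ≡ 450 (mod 569)
453^16 = (453^8)^2 ≡ 450^2 = 202500 ≡ 505 (mod 569)
453^32 = (453^16)^2 ≡ 505^2 = 255025 ≡ 113 (mod 569)
453^48 = 453^32 · 453^16 ≡ 113 · 505 ≡ 165 (mod 569).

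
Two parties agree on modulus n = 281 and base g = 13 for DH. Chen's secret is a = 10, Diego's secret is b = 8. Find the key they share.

165

Diego sends B = g^b mod n = 13^8 mod 281.
13^1 ≡ 13 (mod 281)
13^2 = (13^1)^2 ≡ 13^2 = 169 ≡ 169 (mod 281)
13^4 = (13^2)^2 ≡ 169^2 = 28561 ≡ 180 (mod 281)
13^8 = (13^4)^2 ≡ 180^2 = 32400 ≡ 85 (mod 281)
So B = 85. Chen then computes K = B^a mod n = 85^10 mod 281.
85^1 ≡ 85 (mod 281)
85^2 = (85^1)^2 ≡ 85^2 = 7225 ≡ 200 (mod 281)
85^4 = (85^2)^2 ≡ 200^2 = 40000 ≡ 98 (mod 281)
85^8 = (85^4)^2 ≡ 98^2 = 9604 ≡ 50 (mod 281)
85^10 = 85^8 · 85^2 ≡ 50 · 200 ≡ 165 (mod 281).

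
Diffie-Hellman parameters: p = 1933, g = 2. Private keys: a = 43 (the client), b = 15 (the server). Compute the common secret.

The server sends B = g^b mod p = 2^15 mod 1933.
2^1 ≡ 2 (mod 1933)
2^2 = (2^1)^2 ≡ 2^2 = 4 ≡ 4 (mod 1933)
2^4 = (2^2)^2 ≡ 4^2 = 16 ≡ 16 (mod 1933)
2^8 = (2^4)^2 ≡ 16^2 = 256 ≡ 256 (mod 1933)
2^15 = 2^8 · 2^4 · 2^2 · 2^1 ≡ 256 · 16 · 4 · 2 ≡ 1840 (mod 1933).
So B = 1840. The client then computes K = B^a mod p = 1840^43 mod 1933.
1840^1 ≡ 1840 (mod 1933)
1840^2 = (1840^1)^2 ≡ 1840^2 = 3385600 ≡ 917 (mod 1933)
1840^4 = (1840^2)^2 ≡ 917^2 = 840889 ≡ 34 (mod 1933)
1840^8 = (1840^4)^2 ≡ 34^2 = 1156 ≡ 1156 (mod 1933)
1840^16 = (1840^8)^2 ≡ 1156^2 = 1336336 ≡ 633 (mod 1933)
1840^32 = (1840^16)^2 ≡ 633^2 = 400689 ≡ 558 (mod 1933)
1840^43 = 1840^32 · 1840^8 · 1840^2 · 1840^1 ≡ 558 · 1156 · 917 · 1840 ≡ 2 (mod 1933).

2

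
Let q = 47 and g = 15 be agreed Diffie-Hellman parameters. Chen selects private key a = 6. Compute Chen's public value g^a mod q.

Public value = 15^6 mod 47.
15^1 ≡ 15 (mod 47)
15^2 = (15^1)^2 ≡ 15^2 = 225 ≡ 37 (mod 47)
15^4 = (15^2)^2 ≡ 37^2 = 1369 ≡ 6 (mod 47)
15^6 = 15^4 · 15^2 ≡ 6 · 37 ≡ 34 (mod 47).

34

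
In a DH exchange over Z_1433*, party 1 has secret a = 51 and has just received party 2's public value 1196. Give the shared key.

Shared key K = 1196^51 mod 1433.
1196^1 ≡ 1196 (mod 1433)
1196^2 = (1196^1)^2 ≡ 1196^2 = 1430416 ≡ 282 (mod 1433)
1196^4 = (1196^2)^2 ≡ 282^2 = 79524 ≡ 709 (mod 1433)
1196^8 = (1196^4)^2 ≡ 709^2 = 502681 ≡ 1131 (mod 1433)
1196^16 = (1196^8)^2 ≡ 1131^2 = 1279161 ≡ 925 (mod 1433)
1196^32 = (1196^16)^2 ≡ 925^2 = 855625 ≡ 124 (mod 1433)
1196^51 = 1196^32 · 1196^16 · 1196^2 · 1196^1 ≡ 124 · 925 · 282 · 1196 ≡ 927 (mod 1433).

927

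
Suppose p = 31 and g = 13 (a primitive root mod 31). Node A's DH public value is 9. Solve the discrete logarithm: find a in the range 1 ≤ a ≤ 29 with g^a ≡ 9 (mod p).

Try successive powers of 13 modulo 31:
13^1 ≡ 13
13^2 ≡ 14
13^3 ≡ 27
13^4 ≡ 10
13^5 ≡ 6
13^6 ≡ 16
13^7 ≡ 22
13^8 ≡ 7
13^9 ≡ 29
13^10 ≡ 5
13^11 ≡ 3
13^12 ≡ 8
13^13 ≡ 11
13^14 ≡ 19
13^15 ≡ 30
13^16 ≡ 18
13^17 ≡ 17
13^18 ≡ 4
13^19 ≡ 21
13^20 ≡ 25
13^21 ≡ 15
13^22 ≡ 9
Found: a = 22.

22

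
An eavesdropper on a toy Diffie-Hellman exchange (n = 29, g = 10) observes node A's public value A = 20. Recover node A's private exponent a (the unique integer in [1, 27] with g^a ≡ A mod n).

12

Try successive powers of 10 modulo 29:
10^1 ≡ 10
10^2 ≡ 13
10^3 ≡ 14
10^4 ≡ 24
10^5 ≡ 8
10^6 ≡ 22
10^7 ≡ 17
10^8 ≡ 25
10^9 ≡ 18
10^10 ≡ 6
10^11 ≡ 2
10^12 ≡ 20
Found: a = 12.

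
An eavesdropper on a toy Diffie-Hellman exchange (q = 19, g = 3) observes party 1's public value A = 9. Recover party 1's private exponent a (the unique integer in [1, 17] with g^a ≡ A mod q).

Try successive powers of 3 modulo 19:
3^1 ≡ 3
3^2 ≡ 9
Found: a = 2.

2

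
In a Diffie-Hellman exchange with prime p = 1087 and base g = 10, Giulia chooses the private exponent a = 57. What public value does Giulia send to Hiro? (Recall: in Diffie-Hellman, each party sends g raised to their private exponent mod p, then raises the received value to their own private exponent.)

507

Public value = 10^57 (mod 1087).
10^1 ≡ 10 (mod 1087)
10^2 = (10^1)^2 ≡ 10^2 = 100 ≡ 100 (mod 1087)
10^4 = (10^2)^2 ≡ 100^2 = 10000 ≡ 217 (mod 1087)
10^8 = (10^4)^2 ≡ 217^2 = 47089 ≡ 348 (mod 1087)
10^16 = (10^8)^2 ≡ 348^2 = 121104 ≡ 447 (mod 1087)
10^32 = (10^16)^2 ≡ 447^2 = 199809 ≡ 888 (mod 1087)
10^57 = 10^32 · 10^16 · 10^8 · 10^1 ≡ 888 · 447 · 348 · 10 ≡ 507 (mod 1087).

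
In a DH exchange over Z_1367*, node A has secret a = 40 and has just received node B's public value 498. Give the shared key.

1122

Shared key K = 498^40 mod 1367.
498^1 ≡ 498 (mod 1367)
498^2 = (498^1)^2 ≡ 498^2 = 248004 ≡ 577 (mod 1367)
498^4 = (498^2)^2 ≡ 577^2 = 332929 ≡ 748 (mod 1367)
498^8 = (498^4)^2 ≡ 748^2 = 559504 ≡ 401 (mod 1367)
498^16 = (498^8)^2 ≡ 401^2 = 160801 ≡ 862 (mod 1367)
498^32 = (498^16)^2 ≡ 862^2 = 743044 ≡ 763 (mod 1367)
498^40 = 498^32 · 498^8 ≡ 763 · 401 ≡ 1122 (mod 1367).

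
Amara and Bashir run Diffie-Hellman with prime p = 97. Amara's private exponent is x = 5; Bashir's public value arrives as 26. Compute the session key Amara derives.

Shared key K = 26^5 mod 97.
26^1 ≡ 26 (mod 97)
26^2 = (26^1)^2 ≡ 26^2 = 676 ≡ 94 (mod 97)
26^4 = (26^2)^2 ≡ 94^2 = 8836 ≡ 9 (mod 97)
26^5 = 26^4 · 26^1 ≡ 9 · 26 ≡ 40 (mod 97).

40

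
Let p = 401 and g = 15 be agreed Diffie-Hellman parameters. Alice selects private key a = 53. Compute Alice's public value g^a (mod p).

Public value = 15^53 (mod 401).
15^1 ≡ 15 (mod 401)
15^2 = (15^1)^2 ≡ 15^2 = 225 ≡ 225 (mod 401)
15^4 = (15^2)^2 ≡ 225^2 = 50625 ≡ 99 (mod 401)
15^8 = (15^4)^2 ≡ 99^2 = 9801 ≡ 177 (mod 401)
15^16 = (15^8)^2 ≡ 177^2 = 31329 ≡ 51 (mod 401)
15^32 = (15^16)^2 ≡ 51^2 = 2601 ≡ 195 (mod 401)
15^53 = 15^32 · 15^16 · 15^4 · 15^1 ≡ 195 · 51 · 99 · 15 ≡ 297 (mod 401).

297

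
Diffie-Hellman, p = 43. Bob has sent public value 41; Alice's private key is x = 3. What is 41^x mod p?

Shared key K = 41^3 mod 43.
41^1 ≡ 41 (mod 43)
41^2 = (41^1)^2 ≡ 41^2 = 1681 ≡ 4 (mod 43)
41^3 = 41^2 · 41^1 ≡ 4 · 41 ≡ 35 (mod 43).

35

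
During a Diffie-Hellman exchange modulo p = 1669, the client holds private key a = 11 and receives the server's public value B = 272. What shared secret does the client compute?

Shared key K = 272^11 mod 1669.
272^1 ≡ 272 (mod 1669)
272^2 = (272^1)^2 ≡ 272^2 = 73984 ≡ 548 (mod 1669)
272^4 = (272^2)^2 ≡ 548^2 = 300304 ≡ 1553 (mod 1669)
272^8 = (272^4)^2 ≡ 1553^2 = 2411809 ≡ 104 (mod 1669)
272^11 = 272^8 · 272^2 · 272^1 ≡ 104 · 548 · 272 ≡ 152 (mod 1669).

152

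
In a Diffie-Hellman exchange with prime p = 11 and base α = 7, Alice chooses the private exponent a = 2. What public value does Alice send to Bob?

5

Public value = 7^2 (mod 11).
7^1 ≡ 7 (mod 11)
7^2 = (7^1)^2 ≡ 7^2 = 49 ≡ 5 (mod 11)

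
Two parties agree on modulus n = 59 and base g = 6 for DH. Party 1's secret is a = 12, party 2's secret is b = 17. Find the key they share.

53

Party 1 sends A = g^a mod n = 6^12 mod 59.
6^1 ≡ 6 (mod 59)
6^2 = (6^1)^2 ≡ 6^2 = 36 ≡ 36 (mod 59)
6^4 = (6^2)^2 ≡ 36^2 = 1296 ≡ 57 (mod 59)
6^8 = (6^4)^2 ≡ 57^2 = 3249 ≡ 4 (mod 59)
6^12 = 6^8 · 6^4 ≡ 4 · 57 ≡ 51 (mod 59).
So A = 51. Party 2 then computes K = A^b mod n = 51^17 mod 59.
51^1 ≡ 51 (mod 59)
51^2 = (51^1)^2 ≡ 51^2 = 2601 ≡ 5 (mod 59)
51^4 = (51^2)^2 ≡ 5^2 = 25 ≡ 25 (mod 59)
51^8 = (51^4)^2 ≡ 25^2 = 625 ≡ 35 (mod 59)
51^16 = (51^8)^2 ≡ 35^2 = 1225 ≡ 45 (mod 59)
51^17 = 51^16 · 51^1 ≡ 45 · 51 ≡ 53 (mod 59).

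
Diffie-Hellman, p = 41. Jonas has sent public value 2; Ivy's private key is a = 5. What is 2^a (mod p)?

32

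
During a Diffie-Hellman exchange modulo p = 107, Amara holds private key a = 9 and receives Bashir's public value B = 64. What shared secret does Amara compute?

105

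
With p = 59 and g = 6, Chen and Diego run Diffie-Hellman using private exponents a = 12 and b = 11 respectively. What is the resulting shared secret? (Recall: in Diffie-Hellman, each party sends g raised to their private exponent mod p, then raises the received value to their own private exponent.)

16

Chen sends A = g^a mod p = 6^12 mod 59.
6^1 ≡ 6 (mod 59)
6^2 = (6^1)^2 ≡ 6^2 = 36 ≡ 36 (mod 59)
6^4 = (6^2)^2 ≡ 36^2 = 1296 ≡ 57 (mod 59)
6^8 = (6^4)^2 ≡ 57^2 = 3249 ≡ 4 (mod 59)
6^12 = 6^8 · 6^4 ≡ 4 · 57 ≡ 51 (mod 59).
So A = 51. Diego then computes K = A^b mod p = 51^11 mod 59.
51^1 ≡ 51 (mod 59)
51^2 = (51^1)^2 ≡ 51^2 = 2601 ≡ 5 (mod 59)
51^4 = (51^2)^2 ≡ 5^2 = 25 ≡ 25 (mod 59)
51^8 = (51^4)^2 ≡ 25^2 = 625 ≡ 35 (mod 59)
51^11 = 51^8 · 51^2 · 51^1 ≡ 35 · 5 · 51 ≡ 16 (mod 59).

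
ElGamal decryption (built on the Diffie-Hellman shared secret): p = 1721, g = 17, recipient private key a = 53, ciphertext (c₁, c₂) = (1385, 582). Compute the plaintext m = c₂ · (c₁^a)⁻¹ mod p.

Shared mask s = c₁^a mod p = 1385^53 mod 1721.
1385^1 ≡ 1385 (mod 1721)
1385^2 = (1385^1)^2 ≡ 1385^2 = 1918225 ≡ 1031 (mod 1721)
1385^4 = (1385^2)^2 ≡ 1031^2 = 1062961 ≡ 1104 (mod 1721)
1385^8 = (1385^4)^2 ≡ 1104^2 = 1218816 ≡ 348 (mod 1721)
1385^16 = (1385^8)^2 ≡ 348^2 = 121104 ≡ 634 (mod 1721)
1385^32 = (1385^16)^2 ≡ 634^2 = 401956 ≡ 963 (mod 1721)
1385^53 = 1385^32 · 1385^16 · 1385^4 · 1385^1 ≡ 963 · 634 · 1104 · 1385 ≡ 1615 (mod 1721).
So s = 1615; s⁻¹ ≡ 276 (mod 1721).
m = c₂ · s⁻¹ mod 1721 = 582 · 276 mod 1721 = 579.

579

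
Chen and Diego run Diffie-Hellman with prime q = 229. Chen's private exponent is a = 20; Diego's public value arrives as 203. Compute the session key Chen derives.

Shared key K = 203^20 mod 229.
203^1 ≡ 203 (mod 229)
203^2 = (203^1)^2 ≡ 203^2 = 41209 ≡ 218 (mod 229)
203^4 = (203^2)^2 ≡ 218^2 = 47524 ≡ 121 (mod 229)
203^8 = (203^4)^2 ≡ 121^2 = 14641 ≡ 214 (mod 229)
203^16 = (203^8)^2 ≡ 214^2 = 45796 ≡ 225 (mod 229)
203^20 = 203^16 · 203^4 ≡ 225 · 121 ≡ 203 (mod 229).

203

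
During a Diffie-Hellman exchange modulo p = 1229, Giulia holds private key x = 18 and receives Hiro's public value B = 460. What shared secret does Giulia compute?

974

Shared key K = 460^18 mod 1229.
460^1 ≡ 460 (mod 1229)
460^2 = (460^1)^2 ≡ 460^2 = 211600 ≡ 212 (mod 1229)
460^4 = (460^2)^2 ≡ 212^2 = 44944 ≡ 700 (mod 1229)
460^8 = (460^4)^2 ≡ 700^2 = 490000 ≡ 858 (mod 1229)
460^16 = (460^8)^2 ≡ 858^2 = 736164 ≡ 1222 (mod 1229)
460^18 = 460^16 · 460^2 ≡ 1222 · 212 ≡ 974 (mod 1229).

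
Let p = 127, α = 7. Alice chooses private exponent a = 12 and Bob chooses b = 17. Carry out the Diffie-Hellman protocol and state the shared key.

122

Bob sends B = α^b mod p = 7^17 mod 127.
7^1 ≡ 7 (mod 127)
7^2 = (7^1)^2 ≡ 7^2 = 49 ≡ 49 (mod 127)
7^4 = (7^2)^2 ≡ 49^2 = 2401 ≡ 115 (mod 127)
7^8 = (7^4)^2 ≡ 115^2 = 13225 ≡ 17 (mod 127)
7^16 = (7^8)^2 ≡ 17^2 = 289 ≡ 35 (mod 127)
7^17 = 7^16 · 7^1 ≡ 35 · 7 ≡ 118 (mod 127).
So B = 118. Alice then computes K = B^a mod p = 118^12 mod 127.
118^1 ≡ 118 (mod 127)
118^2 = (118^1)^2 ≡ 118^2 = 13924 ≡ 81 (mod 127)
118^4 = (118^2)^2 ≡ 81^2 = 6561 ≡ 84 (mod 127)
118^8 = (118^4)^2 ≡ 84^2 = 7056 ≡ 71 (mod 127)
118^12 = 118^8 · 118^4 ≡ 71 · 84 ≡ 122 (mod 127).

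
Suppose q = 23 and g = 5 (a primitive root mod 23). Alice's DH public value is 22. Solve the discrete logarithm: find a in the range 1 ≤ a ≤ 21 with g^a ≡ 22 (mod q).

11

Try successive powers of 5 modulo 23:
5^1 ≡ 5
5^2 ≡ 2
5^3 ≡ 10
5^4 ≡ 4
5^5 ≡ 20
5^6 ≡ 8
5^7 ≡ 17
5^8 ≡ 16
5^9 ≡ 11
5^10 ≡ 9
5^11 ≡ 22
Found: a = 11.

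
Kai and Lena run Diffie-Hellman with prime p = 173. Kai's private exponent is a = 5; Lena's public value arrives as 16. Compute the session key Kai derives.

Shared key K = 16^5 mod 173.
16^1 ≡ 16 (mod 173)
16^2 = (16^1)^2 ≡ 16^2 = 256 ≡ 83 (mod 173)
16^4 = (16^2)^2 ≡ 83^2 = 6889 ≡ 142 (mod 173)
16^5 = 16^4 · 16^1 ≡ 142 · 16 ≡ 23 (mod 173).

23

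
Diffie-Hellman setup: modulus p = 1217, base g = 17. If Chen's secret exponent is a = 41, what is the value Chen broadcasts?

615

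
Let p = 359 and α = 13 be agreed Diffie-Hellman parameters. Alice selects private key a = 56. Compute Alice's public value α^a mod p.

73

Public value = 13^56 mod 359.
13^1 ≡ 13 (mod 359)
13^2 = (13^1)^2 ≡ 13^2 = 169 ≡ 169 (mod 359)
13^4 = (13^2)^2 ≡ 169^2 = 28561 ≡ 200 (mod 359)
13^8 = (13^4)^2 ≡ 200^2 = 40000 ≡ 151 (mod 359)
13^16 = (13^8)^2 ≡ 151^2 = 22801 ≡ 184 (mod 359)
13^32 = (13^16)^2 ≡ 184^2 = 33856 ≡ 110 (mod 359)
13^56 = 13^32 · 13^16 · 13^8 ≡ 110 · 184 · 151 ≡ 73 (mod 359).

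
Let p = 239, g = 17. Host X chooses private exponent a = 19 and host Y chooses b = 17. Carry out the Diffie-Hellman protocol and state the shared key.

44

Host X sends A = g^a mod p = 17^19 mod 239.
17^1 ≡ 17 (mod 239)
17^2 = (17^1)^2 ≡ 17^2 = 289 ≡ 50 (mod 239)
17^4 = (17^2)^2 ≡ 50^2 = 2500 ≡ 110 (mod 239)
17^8 = (17^4)^2 ≡ 110^2 = 12100 ≡ 150 (mod 239)
17^16 = (17^8)^2 ≡ 150^2 = 22500 ≡ 34 (mod 239)
17^19 = 17^16 · 17^2 · 17^1 ≡ 34 · 50 · 17 ≡ 220 (mod 239).
So A = 220. Host Y then computes K = A^b mod p = 220^17 mod 239.
220^1 ≡ 220 (mod 239)
220^2 = (220^1)^2 ≡ 220^2 = 48400 ≡ 122 (mod 239)
220^4 = (220^2)^2 ≡ 122^2 = 14884 ≡ 66 (mod 239)
220^8 = (220^4)^2 ≡ 66^2 = 4356 ≡ 54 (mod 239)
220^16 = (220^8)^2 ≡ 54^2 = 2916 ≡ 48 (mod 239)
220^17 = 220^16 · 220^1 ≡ 48 · 220 ≡ 44 (mod 239).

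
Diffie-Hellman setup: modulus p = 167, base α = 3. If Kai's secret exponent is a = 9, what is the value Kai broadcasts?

144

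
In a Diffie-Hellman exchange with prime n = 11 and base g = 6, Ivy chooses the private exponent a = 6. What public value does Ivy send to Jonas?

Public value = 6^6 mod 11.
6^1 ≡ 6 (mod 11)
6^2 = (6^1)^2 ≡ 6^2 = 36 ≡ 3 (mod 11)
6^4 = (6^2)^2 ≡ 3^2 = 9 ≡ 9 (mod 11)
6^6 = 6^4 · 6^2 ≡ 9 · 3 ≡ 5 (mod 11).

5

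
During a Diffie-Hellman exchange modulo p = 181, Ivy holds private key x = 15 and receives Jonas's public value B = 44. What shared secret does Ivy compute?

Shared key K = 44^15 mod 181.
44^1 ≡ 44 (mod 181)
44^2 = (44^1)^2 ≡ 44^2 = 1936 ≡ 126 (mod 181)
44^4 = (44^2)^2 ≡ 126^2 = 15876 ≡ 129 (mod 181)
44^8 = (44^4)^2 ≡ 129^2 = 16641 ≡ 170 (mod 181)
44^15 = 44^8 · 44^4 · 44^2 · 44^1 ≡ 170 · 129 · 126 · 44 ≡ 48 (mod 181).

48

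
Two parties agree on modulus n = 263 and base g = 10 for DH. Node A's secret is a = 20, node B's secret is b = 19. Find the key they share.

Node B sends B = g^b mod n = 10^19 mod 263.
10^1 ≡ 10 (mod 263)
10^2 = (10^1)^2 ≡ 10^2 = 100 ≡ 100 (mod 263)
10^4 = (10^2)^2 ≡ 100^2 = 10000 ≡ 6 (mod 263)
10^8 = (10^4)^2 ≡ 6^2 = 36 ≡ 36 (mod 263)
10^16 = (10^8)^2 ≡ 36^2 = 1296 ≡ 244 (mod 263)
10^19 = 10^16 · 10^2 · 10^1 ≡ 244 · 100 · 10 ≡ 199 (mod 263).
So B = 199. Node A then computes K = B^a mod n = 199^20 mod 263.
199^1 ≡ 199 (mod 263)
199^2 = (199^1)^2 ≡ 199^2 = 39601 ≡ 151 (mod 263)
199^4 = (199^2)^2 ≡ 151^2 = 22801 ≡ 183 (mod 263)
199^8 = (199^4)^2 ≡ 183^2 = 33489 ≡ 88 (mod 263)
199^16 = (199^8)^2 ≡ 88^2 = 7744 ≡ 117 (mod 263)
199^20 = 199^16 · 199^4 ≡ 117 · 183 ≡ 108 (mod 263).

108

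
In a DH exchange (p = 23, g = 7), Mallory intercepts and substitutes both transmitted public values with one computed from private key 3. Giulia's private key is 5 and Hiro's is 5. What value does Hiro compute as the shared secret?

14

Hiro receives Mallory's public value M = 7^3 mod 23 instead of the honest one.
7^1 ≡ 7 (mod 23)
7^2 = (7^1)^2 ≡ 7^2 = 49 ≡ 3 (mod 23)
7^3 = 7^2 · 7^1 ≡ 3 · 7 ≡ 21 (mod 23).
So M = 21. Hiro computes K = M^5 mod 23.
21^1 ≡ 21 (mod 23)
21^2 = (21^1)^2 ≡ 21^2 = 441 ≡ 4 (mod 23)
21^4 = (21^2)^2 ≡ 4^2 = 16 ≡ 16 (mod 23)
21^5 = 21^4 · 21^1 ≡ 16 · 21 ≡ 14 (mod 23).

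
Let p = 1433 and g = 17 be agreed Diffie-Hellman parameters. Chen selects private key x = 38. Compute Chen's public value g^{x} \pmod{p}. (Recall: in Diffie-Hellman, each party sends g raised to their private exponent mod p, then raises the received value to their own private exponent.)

982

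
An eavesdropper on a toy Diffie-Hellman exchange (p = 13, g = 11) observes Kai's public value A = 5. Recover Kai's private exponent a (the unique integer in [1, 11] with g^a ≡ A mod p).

3

Try successive powers of 11 modulo 13:
11^1 ≡ 11
11^2 ≡ 4
11^3 ≡ 5
Found: a = 3.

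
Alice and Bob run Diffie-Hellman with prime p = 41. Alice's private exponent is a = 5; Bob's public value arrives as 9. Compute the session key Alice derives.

9

Shared key K = 9^5 mod 41.
9^1 ≡ 9 (mod 41)
9^2 = (9^1)^2 ≡ 9^2 = 81 ≡ 40 (mod 41)
9^4 = (9^2)^2 ≡ 40^2 = 1600 ≡ 1 (mod 41)
9^5 = 9^4 · 9^1 ≡ 1 · 9 ≡ 9 (mod 41).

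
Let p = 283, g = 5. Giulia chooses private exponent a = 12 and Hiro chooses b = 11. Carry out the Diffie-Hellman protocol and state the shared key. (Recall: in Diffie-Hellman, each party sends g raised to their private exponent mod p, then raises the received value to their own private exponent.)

281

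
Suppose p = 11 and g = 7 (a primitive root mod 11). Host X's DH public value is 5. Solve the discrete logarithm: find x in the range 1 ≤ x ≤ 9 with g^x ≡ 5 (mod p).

2

Try successive powers of 7 modulo 11:
7^1 ≡ 7
7^2 ≡ 5
Found: x = 2.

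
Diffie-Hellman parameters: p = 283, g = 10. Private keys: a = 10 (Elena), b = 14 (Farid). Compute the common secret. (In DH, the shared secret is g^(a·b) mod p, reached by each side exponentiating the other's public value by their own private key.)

85

Elena sends A = g^a mod p = 10^10 mod 283.
10^1 ≡ 10 (mod 283)
10^2 = (10^1)^2 ≡ 10^2 = 100 ≡ 100 (mod 283)
10^4 = (10^2)^2 ≡ 100^2 = 10000 ≡ 95 (mod 283)
10^8 = (10^4)^2 ≡ 95^2 = 9025 ≡ 252 (mod 283)
10^10 = 10^8 · 10^2 ≡ 252 · 100 ≡ 13 (mod 283).
So A = 13. Farid then computes K = A^b mod p = 13^14 mod 283.
13^1 ≡ 13 (mod 283)
13^2 = (13^1)^2 ≡ 13^2 = 169 ≡ 169 (mod 283)
13^4 = (13^2)^2 ≡ 169^2 = 28561 ≡ 261 (mod 283)
13^8 = (13^4)^2 ≡ 261^2 = 68121 ≡ 201 (mod 283)
13^14 = 13^8 · 13^4 · 13^2 ≡ 201 · 261 · 169 ≡ 85 (mod 283).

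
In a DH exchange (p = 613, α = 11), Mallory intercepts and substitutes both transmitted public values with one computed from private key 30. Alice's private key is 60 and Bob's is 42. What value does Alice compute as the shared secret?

143

Alice receives Mallory's public value M = 11^30 mod 613 instead of the honest one.
11^1 ≡ 11 (mod 613)
11^2 = (11^1)^2 ≡ 11^2 = 121 ≡ 121 (mod 613)
11^4 = (11^2)^2 ≡ 121^2 = 14641 ≡ 542 (mod 613)
11^8 = (11^4)^2 ≡ 542^2 = 293764 ≡ 137 (mod 613)
11^16 = (11^8)^2 ≡ 137^2 = 18769 ≡ 379 (mod 613)
11^30 = 11^16 · 11^8 · 11^4 · 11^2 ≡ 379 · 137 · 542 · 121 ≡ 412 (mod 613).
So M = 412. Alice computes K = M^60 mod 613.
412^1 ≡ 412 (mod 613)
412^2 = (412^1)^2 ≡ 412^2 = 169744 ≡ 556 (mod 613)
412^4 = (412^2)^2 ≡ 556^2 = 309136 ≡ 184 (mod 613)
412^8 = (412^4)^2 ≡ 184^2 = 33856 ≡ 141 (mod 613)
412^16 = (412^8)^2 ≡ 141^2 = 19881 ≡ 265 (mod 613)
412^32 = (412^16)^2 ≡ 265^2 = 70225 ≡ 343 (mod 613)
412^60 = 412^32 · 412^16 · 412^8 · 412^4 ≡ 343 · 265 · 141 · 184 ≡ 143 (mod 613).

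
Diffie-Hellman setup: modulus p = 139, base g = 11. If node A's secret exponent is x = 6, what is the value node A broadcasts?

Public value = 11^6 mod 139.
11^1 ≡ 11 (mod 139)
11^2 = (11^1)^2 ≡ 11^2 = 121 ≡ 121 (mod 139)
11^4 = (11^2)^2 ≡ 121^2 = 14641 ≡ 46 (mod 139)
11^6 = 11^4 · 11^2 ≡ 46 · 121 ≡ 6 (mod 139).

6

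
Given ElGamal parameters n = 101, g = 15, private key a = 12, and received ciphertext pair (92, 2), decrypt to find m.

Shared mask s = c₁^a mod n = 92^12 mod 101.
92^1 ≡ 92 (mod 101)
92^2 = (92^1)^2 ≡ 92^2 = 8464 ≡ 81 (mod 101)
92^4 = (92^2)^2 ≡ 81^2 = 6561 ≡ 97 (mod 101)
92^8 = (92^4)^2 ≡ 97^2 = 9409 ≡ 16 (mod 101)
92^12 = 92^8 · 92^4 ≡ 16 · 97 ≡ 37 (mod 101).
So s = 37; s⁻¹ ≡ 71 (mod 101).
m = c₂ · s⁻¹ mod 101 = 2 · 71 mod 101 = 41.

41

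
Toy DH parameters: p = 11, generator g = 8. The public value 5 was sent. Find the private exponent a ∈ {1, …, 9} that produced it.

Try successive powers of 8 modulo 11:
8^1 ≡ 8
8^2 ≡ 9
8^3 ≡ 6
8^4 ≡ 4
8^5 ≡ 10
8^6 ≡ 3
8^7 ≡ 2
8^8 ≡ 5
Found: a = 8.

8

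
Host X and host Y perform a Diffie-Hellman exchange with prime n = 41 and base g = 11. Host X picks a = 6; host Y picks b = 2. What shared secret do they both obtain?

Host Y sends B = g^b mod n = 11^2 mod 41.
11^1 ≡ 11 (mod 41)
11^2 = (11^1)^2 ≡ 11^2 = 121 ≡ 39 (mod 41)
So B = 39. Host X then computes K = B^a mod n = 39^6 mod 41.
39^1 ≡ 39 (mod 41)
39^2 = (39^1)^2 ≡ 39^2 = 1521 ≡ 4 (mod 41)
39^4 = (39^2)^2 ≡ 4^2 = 16 ≡ 16 (mod 41)
39^6 = 39^4 · 39^2 ≡ 16 · 4 ≡ 23 (mod 41).

23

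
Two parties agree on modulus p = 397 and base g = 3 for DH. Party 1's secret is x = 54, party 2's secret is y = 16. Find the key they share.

Party 1 sends A = g^x mod p = 3^54 mod 397.
3^1 ≡ 3 (mod 397)
3^2 = (3^1)^2 ≡ 3^2 = 9 ≡ 9 (mod 397)
3^4 = (3^2)^2 ≡ 9^2 = 81 ≡ 81 (mod 397)
3^8 = (3^4)^2 ≡ 81^2 = 6561 ≡ 209 (mod 397)
3^16 = (3^8)^2 ≡ 209^2 = 43681 ≡ 11 (mod 397)
3^32 = (3^16)^2 ≡ 11^2 = 121 ≡ 121 (mod 397)
3^54 = 3^32 · 3^16 · 3^4 · 3^2 ≡ 121 · 11 · 81 · 9 ≡ 31 (mod 397).
So A = 31. Party 2 then computes K = A^y mod p = 31^16 mod 397.
31^1 ≡ 31 (mod 397)
31^2 = (31^1)^2 ≡ 31^2 = 961 ≡ 167 (mod 397)
31^4 = (31^2)^2 ≡ 167^2 = 27889 ≡ 99 (mod 397)
31^8 = (31^4)^2 ≡ 99^2 = 9801 ≡ 273 (mod 397)
31^16 = (31^8)^2 ≡ 273^2 = 74529 ≡ 290 (mod 397)

290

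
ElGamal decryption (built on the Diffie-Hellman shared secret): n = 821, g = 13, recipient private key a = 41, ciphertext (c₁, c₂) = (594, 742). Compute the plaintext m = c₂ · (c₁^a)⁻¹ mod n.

Shared mask s = c₁^a mod n = 594^41 mod 821.
594^1 ≡ 594 (mod 821)
594^2 = (594^1)^2 ≡ 594^2 = 352836 ≡ 627 (mod 821)
594^4 = (594^2)^2 ≡ 627^2 = 393129 ≡ 691 (mod 821)
594^8 = (594^4)^2 ≡ 691^2 = 477481 ≡ 480 (mod 821)
594^16 = (594^8)^2 ≡ 480^2 = 230400 ≡ 520 (mod 821)
594^32 = (594^16)^2 ≡ 520^2 = 270400 ≡ 291 (mod 821)
594^41 = 594^32 · 594^8 · 594^1 ≡ 291 · 480 · 594 ≡ 481 (mod 821).
So s = 481; s⁻¹ ≡ 99 (mod 821).
m = c₂ · s⁻¹ mod 821 = 742 · 99 mod 821 = 389.

389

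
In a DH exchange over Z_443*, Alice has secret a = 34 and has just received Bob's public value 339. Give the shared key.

347

Shared key K = 339^34 mod 443.
339^1 ≡ 339 (mod 443)
339^2 = (339^1)^2 ≡ 339^2 = 114921 ≡ 184 (mod 443)
339^4 = (339^2)^2 ≡ 184^2 = 33856 ≡ 188 (mod 443)
339^8 = (339^4)^2 ≡ 188^2 = 35344 ≡ 347 (mod 443)
339^16 = (339^8)^2 ≡ 347^2 = 120409 ≡ 356 (mod 443)
339^32 = (339^16)^2 ≡ 356^2 = 126736 ≡ 38 (mod 443)
339^34 = 339^32 · 339^2 ≡ 38 · 184 ≡ 347 (mod 443).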